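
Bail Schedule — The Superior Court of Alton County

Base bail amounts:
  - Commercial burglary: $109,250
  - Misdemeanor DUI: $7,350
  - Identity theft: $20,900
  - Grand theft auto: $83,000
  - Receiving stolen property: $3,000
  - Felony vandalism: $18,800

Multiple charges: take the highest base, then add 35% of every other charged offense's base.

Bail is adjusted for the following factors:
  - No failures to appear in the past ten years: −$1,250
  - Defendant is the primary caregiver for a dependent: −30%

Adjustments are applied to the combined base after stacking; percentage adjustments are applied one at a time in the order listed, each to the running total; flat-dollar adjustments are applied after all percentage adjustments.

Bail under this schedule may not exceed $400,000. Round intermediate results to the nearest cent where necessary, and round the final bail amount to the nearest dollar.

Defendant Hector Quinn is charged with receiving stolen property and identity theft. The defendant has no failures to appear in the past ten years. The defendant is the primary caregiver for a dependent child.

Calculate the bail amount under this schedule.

Base amounts from the schedule: receiving stolen property $3,000; identity theft $20,900.
Stacking rule: highest base plus 35% of each additional charge. Highest is identity theft at $20,900. Additional: $3,000 × 35% = $1,050. Combined base = $20,900 + $1,050 = $21,950.
Defendant is the primary caregiver for a dependent (−30%): $21,950 × 0.7 = $15,365.
No failures to appear in the past ten years (−$1,250 flat): $15,365 − $1,250 = $14,115.
$14,115 is within the $400,000 maximum.

$14,115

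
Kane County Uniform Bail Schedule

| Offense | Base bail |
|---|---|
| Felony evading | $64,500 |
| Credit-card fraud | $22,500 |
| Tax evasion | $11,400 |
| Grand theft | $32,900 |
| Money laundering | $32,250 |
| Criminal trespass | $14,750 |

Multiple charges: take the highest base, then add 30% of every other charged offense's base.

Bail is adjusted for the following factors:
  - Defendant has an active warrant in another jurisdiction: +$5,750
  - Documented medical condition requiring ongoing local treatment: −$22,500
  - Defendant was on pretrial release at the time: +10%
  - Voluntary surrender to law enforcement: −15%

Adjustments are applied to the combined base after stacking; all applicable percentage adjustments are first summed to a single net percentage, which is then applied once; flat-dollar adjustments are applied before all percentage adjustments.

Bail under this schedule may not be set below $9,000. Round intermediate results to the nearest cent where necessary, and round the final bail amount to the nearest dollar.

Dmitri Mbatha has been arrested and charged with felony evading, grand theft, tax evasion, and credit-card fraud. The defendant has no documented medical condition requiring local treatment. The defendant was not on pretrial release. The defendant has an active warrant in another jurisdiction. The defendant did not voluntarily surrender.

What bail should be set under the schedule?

Base amounts from the schedule: felony evading $64,500; grand theft $32,900; tax evasion $11,400; credit-card fraud $22,500.
Stacking rule: highest base plus 30% of each additional charge. Highest is felony evading at $64,500. Additional: $32,900 × 30% = $9,870; $11,400 × 30% = $3,420; $22,500 × 30% = $6,750. Combined base = $64,500 + $20,040 = $84,540.
Defendant has an active warrant in another jurisdiction (+$5,750 flat): $84,540 + $5,750 = $90,290.
$90,290 is at or above the $9,000 minimum.

$90,290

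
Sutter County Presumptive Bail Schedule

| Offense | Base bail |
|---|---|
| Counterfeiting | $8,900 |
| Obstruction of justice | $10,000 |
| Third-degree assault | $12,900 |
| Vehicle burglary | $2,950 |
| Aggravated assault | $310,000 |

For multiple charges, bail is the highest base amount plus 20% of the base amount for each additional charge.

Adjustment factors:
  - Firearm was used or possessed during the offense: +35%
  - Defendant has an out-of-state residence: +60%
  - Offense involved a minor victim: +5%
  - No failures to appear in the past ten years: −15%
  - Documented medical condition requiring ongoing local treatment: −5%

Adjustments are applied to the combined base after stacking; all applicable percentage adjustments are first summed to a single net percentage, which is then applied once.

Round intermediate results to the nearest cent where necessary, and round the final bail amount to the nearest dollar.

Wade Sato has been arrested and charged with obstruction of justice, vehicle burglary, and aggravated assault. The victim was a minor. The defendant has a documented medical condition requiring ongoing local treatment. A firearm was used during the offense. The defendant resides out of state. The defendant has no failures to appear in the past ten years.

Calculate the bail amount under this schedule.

Base amounts from the schedule: obstruction of justice $10,000; vehicle burglary $2,950; aggravated assault $310,000.
Stacking rule: highest base plus 20% of each additional charge. Highest is aggravated assault at $310,000. Additional: $10,000 × 20% = $2,000; $2,950 × 20% = $590. Combined base = $310,000 + $2,590 = $312,590.
Net percentage adjustment: +35% +60% +5% −15% −5% = +80%. $312,590 × 1.8 = $562,662.

$562,662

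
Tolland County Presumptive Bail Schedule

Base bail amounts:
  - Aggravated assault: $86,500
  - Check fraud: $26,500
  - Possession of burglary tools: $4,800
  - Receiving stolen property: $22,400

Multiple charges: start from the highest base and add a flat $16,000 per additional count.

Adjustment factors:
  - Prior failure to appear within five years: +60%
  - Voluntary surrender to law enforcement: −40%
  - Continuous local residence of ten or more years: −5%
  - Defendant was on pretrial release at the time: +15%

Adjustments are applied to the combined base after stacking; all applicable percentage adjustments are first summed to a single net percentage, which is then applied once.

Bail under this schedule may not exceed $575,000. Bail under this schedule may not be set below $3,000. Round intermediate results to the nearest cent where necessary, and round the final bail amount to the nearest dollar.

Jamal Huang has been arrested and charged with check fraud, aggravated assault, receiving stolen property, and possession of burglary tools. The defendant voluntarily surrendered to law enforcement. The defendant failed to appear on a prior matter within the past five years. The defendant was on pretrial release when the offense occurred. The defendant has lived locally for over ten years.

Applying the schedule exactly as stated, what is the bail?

Base amounts from the schedule: check fraud $26,500; aggravated assault $86,500; receiving stolen property $22,400; possession of burglary tools $4,800.
Stacking rule: highest base plus $16,000 per additional charge. Highest is aggravated assault at $86,500; 3 additional charges → +$48,000. Combined base = $134,500.
Net percentage adjustment: +60% −40% −5% +15% = +30%. $134,500 × 1.3 = $174,850.
$174,850 is within the $575,000 maximum.
$174,850 is at or above the $3,000 minimum.

$174,850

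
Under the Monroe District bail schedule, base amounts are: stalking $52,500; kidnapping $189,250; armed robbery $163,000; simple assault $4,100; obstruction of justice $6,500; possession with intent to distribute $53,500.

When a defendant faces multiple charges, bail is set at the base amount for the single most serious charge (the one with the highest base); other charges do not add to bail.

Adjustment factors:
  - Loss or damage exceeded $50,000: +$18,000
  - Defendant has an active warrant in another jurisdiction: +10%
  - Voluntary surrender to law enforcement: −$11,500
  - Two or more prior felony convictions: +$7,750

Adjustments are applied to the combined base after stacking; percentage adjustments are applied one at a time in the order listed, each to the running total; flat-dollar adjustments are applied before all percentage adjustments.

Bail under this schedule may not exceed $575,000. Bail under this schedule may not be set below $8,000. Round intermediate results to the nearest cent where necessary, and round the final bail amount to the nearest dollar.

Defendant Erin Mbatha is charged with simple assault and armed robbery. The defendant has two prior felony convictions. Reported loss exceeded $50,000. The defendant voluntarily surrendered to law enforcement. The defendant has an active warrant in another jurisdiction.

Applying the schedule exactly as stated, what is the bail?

Base amounts from the schedule: simple assault $4,100; armed robbery $163,000.
Stacking rule: use the highest base only. Highest is armed robbery at $163,000. Combined base = $163,000.
Loss or damage exceeded $50,000 (+$18,000 flat): $163,000 + $18,000 = $181,000.
Voluntary surrender to law enforcement (−$11,500 flat): $181,000 − $11,500 = $169,500.
Two or more prior felony convictions (+$7,750 flat): $169,500 + $7,750 = $177,250.
Defendant has an active warrant in another jurisdiction (+10%): $177,250 × 1.1 = $194,975.
$194,975 is within the $575,000 maximum.
$194,975 is at or above the $8,000 minimum.

$194,975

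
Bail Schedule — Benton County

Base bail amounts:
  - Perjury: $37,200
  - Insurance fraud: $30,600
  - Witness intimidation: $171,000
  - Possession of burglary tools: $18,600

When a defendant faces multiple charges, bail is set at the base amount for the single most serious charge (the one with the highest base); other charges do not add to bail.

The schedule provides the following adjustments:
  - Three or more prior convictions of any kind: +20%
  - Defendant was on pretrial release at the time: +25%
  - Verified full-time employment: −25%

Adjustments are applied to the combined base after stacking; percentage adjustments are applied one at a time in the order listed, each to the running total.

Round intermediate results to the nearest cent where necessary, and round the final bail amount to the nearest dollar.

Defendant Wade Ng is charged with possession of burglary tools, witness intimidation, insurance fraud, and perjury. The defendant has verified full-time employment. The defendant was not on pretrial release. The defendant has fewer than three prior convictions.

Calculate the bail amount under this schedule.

Base amounts from the schedule: possession of burglary tools $18,600; witness intimidation $171,000; insurance fraud $30,600; perjury $37,200.
Stacking rule: use the highest base only. Highest is witness intimidation at $171,000. Combined base = $171,000.
Verified full-time employment (−25%): $171,000 × 0.75 = $128,250.

$128,250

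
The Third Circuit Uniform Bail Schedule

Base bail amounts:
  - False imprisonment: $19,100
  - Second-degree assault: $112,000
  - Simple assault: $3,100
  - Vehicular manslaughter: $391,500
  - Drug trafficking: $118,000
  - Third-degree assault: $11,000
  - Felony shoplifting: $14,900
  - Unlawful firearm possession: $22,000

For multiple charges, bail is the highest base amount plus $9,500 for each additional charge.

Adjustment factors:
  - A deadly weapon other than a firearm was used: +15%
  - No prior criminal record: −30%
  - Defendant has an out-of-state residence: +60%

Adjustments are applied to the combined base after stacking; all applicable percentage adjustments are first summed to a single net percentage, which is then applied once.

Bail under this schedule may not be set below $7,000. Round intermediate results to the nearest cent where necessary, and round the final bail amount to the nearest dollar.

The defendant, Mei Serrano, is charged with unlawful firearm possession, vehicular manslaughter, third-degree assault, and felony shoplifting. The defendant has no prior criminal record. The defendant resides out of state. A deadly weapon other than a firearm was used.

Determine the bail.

Base amounts from the schedule: unlawful firearm possession $22,000; vehicular manslaughter $391,500; third-degree assault $11,000; felony shoplifting $14,900.
Stacking rule: highest base plus $9,500 per additional charge. Highest is vehicular manslaughter at $391,500; 3 additional charges → +$28,500. Combined base = $420,000.
Net percentage adjustment: +15% −30% +60% = +45%. $420,000 × 1.45 = $609,000.
$609,000 is at or above the $7,000 minimum.

$609,000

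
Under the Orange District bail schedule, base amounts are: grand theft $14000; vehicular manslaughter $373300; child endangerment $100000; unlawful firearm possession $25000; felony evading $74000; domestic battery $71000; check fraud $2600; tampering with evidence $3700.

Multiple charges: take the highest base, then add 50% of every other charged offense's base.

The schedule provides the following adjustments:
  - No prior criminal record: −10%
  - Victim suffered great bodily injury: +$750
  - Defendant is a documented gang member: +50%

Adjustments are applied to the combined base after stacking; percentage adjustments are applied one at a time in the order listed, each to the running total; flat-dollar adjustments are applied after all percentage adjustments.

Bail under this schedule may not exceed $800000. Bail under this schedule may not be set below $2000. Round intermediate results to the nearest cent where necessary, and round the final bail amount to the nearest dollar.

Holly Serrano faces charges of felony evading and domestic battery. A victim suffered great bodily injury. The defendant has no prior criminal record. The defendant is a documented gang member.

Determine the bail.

$148575

Base amounts from the schedule: felony evading $74000; domestic battery $71000.
Stacking rule: highest base plus 50% of each additional charge. Highest is felony evading at $74000. Additional: $71000 × 50% = $35500. Combined base = $74000 + $35500 = $109500.
No prior criminal record (−10%): $109500 × 0.9 = $98550.
Defendant is a documented gang member (+50%): $98550 × 1.5 = $147825.
Victim suffered great bodily injury (+$750 flat): $147825 + $750 = $148575.
$148575 is within the $800000 maximum.
$148575 is at or above the $2000 minimum.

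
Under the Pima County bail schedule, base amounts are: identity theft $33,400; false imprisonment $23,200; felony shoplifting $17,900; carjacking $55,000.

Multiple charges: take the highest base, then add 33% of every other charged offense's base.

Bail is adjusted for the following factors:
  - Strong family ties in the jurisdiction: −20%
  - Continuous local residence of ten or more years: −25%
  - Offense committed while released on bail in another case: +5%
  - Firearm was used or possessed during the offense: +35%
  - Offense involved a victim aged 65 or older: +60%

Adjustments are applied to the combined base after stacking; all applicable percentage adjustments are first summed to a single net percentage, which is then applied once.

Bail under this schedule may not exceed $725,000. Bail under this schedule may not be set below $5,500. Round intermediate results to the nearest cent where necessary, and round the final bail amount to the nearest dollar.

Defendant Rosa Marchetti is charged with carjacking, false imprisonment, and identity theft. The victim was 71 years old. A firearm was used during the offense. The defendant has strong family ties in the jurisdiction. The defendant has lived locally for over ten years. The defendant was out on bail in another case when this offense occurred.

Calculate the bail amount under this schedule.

Base amounts from the schedule: carjacking $55,000; false imprisonment $23,200; identity theft $33,400.
Stacking rule: highest base plus 33% of each additional charge. Highest is carjacking at $55,000. Additional: $23,200 × 33% = $7,656; $33,400 × 33% = $11,022. Combined base = $55,000 + $18,678 = $73,678.
Net percentage adjustment: −20% −25% +5% +35% +60% = +55%. $73,678 × 1.55 = $114,200.90.
$114,200.90 is within the $725,000 maximum.
$114,200.90 is at or above the $5,500 minimum.
Rounded to the nearest dollar: $114,201.

$114,201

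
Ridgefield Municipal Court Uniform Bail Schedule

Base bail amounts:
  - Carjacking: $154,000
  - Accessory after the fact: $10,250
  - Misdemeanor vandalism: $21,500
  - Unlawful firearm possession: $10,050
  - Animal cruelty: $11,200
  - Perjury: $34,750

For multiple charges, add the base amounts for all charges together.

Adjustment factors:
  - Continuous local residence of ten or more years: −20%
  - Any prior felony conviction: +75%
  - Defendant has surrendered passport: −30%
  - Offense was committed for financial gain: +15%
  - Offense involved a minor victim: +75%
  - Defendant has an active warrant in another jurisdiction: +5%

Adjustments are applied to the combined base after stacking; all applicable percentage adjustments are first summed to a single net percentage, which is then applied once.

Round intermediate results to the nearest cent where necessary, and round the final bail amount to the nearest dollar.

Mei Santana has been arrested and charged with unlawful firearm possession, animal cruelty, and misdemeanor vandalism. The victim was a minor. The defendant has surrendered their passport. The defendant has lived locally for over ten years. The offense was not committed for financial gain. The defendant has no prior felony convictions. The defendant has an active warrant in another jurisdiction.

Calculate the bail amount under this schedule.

Base amounts from the schedule: unlawful firearm possession $10,050; animal cruelty $11,200; misdemeanor vandalism $21,500.
Stacking rule: sum of all bases. $10,050 + $11,200 + $21,500 = $42,750.
Net percentage adjustment: −20% −30% +75% +5% = +30%. $42,750 × 1.3 = $55,575.

$55,575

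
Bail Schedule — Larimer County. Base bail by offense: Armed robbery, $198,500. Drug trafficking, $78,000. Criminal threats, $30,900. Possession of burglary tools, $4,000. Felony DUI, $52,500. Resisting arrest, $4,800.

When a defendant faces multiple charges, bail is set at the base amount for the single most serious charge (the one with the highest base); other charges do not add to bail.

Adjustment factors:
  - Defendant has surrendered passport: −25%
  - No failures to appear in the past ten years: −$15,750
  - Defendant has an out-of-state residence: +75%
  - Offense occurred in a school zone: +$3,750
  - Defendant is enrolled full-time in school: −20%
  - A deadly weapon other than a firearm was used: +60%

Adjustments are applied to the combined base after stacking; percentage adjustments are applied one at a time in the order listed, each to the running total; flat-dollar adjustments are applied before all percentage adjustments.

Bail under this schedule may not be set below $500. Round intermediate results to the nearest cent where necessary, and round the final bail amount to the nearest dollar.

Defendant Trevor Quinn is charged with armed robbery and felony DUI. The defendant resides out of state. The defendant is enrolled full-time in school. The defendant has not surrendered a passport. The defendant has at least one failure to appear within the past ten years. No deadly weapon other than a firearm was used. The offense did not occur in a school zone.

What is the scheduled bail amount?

$277,900

Base amounts from the schedule: armed robbery $198,500; felony DUI $52,500.
Stacking rule: use the highest base only. Highest is armed robbery at $198,500. Combined base = $198,500.
Defendant has an out-of-state residence (+75%): $198,500 × 1.75 = $347,375.
Defendant is enrolled full-time in school (−20%): $347,375 × 0.8 = $277,900.
$277,900 is at or above the $500 minimum.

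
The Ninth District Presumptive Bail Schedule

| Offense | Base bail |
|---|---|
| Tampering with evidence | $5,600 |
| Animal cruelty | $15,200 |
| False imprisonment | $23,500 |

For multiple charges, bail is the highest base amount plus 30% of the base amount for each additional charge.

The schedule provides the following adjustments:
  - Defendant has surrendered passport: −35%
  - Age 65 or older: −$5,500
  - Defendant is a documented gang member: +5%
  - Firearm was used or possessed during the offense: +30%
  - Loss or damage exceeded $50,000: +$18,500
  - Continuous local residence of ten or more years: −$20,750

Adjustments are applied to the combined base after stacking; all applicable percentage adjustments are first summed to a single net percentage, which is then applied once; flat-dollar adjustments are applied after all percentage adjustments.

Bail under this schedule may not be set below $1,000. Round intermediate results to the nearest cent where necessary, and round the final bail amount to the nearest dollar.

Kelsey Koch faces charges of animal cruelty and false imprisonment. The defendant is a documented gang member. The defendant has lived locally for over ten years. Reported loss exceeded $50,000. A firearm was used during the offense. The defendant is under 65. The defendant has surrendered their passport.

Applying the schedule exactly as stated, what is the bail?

$25,810

Base amounts from the schedule: animal cruelty $15,200; false imprisonment $23,500.
Stacking rule: highest base plus 30% of each additional charge. Highest is false imprisonment at $23,500. Additional: $15,200 × 30% = $4,560. Combined base = $23,500 + $4,560 = $28,060.
Net percentage adjustment: −35% +5% +30% = +0%. $28,060 × 1 = $28,060.
Loss or damage exceeded $50,000 (+$18,500 flat): $28,060 + $18,500 = $46,560.
Continuous local residence of ten or more years (−$20,750 flat): $46,560 − $20,750 = $25,810.
$25,810 is at or above the $1,000 minimum.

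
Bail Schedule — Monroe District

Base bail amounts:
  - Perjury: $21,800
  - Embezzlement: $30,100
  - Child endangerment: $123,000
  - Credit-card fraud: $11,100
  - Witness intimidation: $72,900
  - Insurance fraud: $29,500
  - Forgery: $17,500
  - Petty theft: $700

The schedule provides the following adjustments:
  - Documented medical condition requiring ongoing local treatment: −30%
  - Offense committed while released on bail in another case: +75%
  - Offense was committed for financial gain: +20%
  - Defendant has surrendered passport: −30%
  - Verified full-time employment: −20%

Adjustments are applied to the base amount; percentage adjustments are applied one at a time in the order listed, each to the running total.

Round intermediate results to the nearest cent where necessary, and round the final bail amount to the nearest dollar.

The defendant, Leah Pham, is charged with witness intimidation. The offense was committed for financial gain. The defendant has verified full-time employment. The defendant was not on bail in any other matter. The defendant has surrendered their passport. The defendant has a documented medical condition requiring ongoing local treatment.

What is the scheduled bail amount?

Base amounts from the schedule: witness intimidation $72,900.
Single charge. Combined base = $72,900.
Documented medical condition requiring ongoing local treatment (−30%): $72,900 × 0.7 = $51,030.
Offense was committed for financial gain (+20%): $51,030 × 1.2 = $61,236.
Defendant has surrendered passport (−30%): $61,236 × 0.7 = $42,865.20.
Verified full-time employment (−20%): $42,865.20 × 0.8 = $34,292.16.
Rounded to the nearest dollar: $34,292.

$34,292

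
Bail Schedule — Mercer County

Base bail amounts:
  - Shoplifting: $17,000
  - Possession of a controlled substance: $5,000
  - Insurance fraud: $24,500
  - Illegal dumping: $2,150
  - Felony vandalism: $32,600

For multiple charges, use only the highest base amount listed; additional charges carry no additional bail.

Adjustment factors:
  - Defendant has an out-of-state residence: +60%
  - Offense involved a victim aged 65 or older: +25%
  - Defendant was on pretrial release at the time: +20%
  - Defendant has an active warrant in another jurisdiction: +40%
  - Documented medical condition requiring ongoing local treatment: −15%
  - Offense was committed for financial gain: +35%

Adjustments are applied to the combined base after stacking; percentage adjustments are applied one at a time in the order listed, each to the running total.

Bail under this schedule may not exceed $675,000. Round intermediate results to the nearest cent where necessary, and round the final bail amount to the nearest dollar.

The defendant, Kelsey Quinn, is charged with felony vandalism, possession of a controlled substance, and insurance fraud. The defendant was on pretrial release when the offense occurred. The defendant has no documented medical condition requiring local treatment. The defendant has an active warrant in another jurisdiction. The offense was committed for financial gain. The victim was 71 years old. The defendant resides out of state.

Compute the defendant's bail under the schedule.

Base amounts from the schedule: felony vandalism $32,600; possession of a controlled substance $5,000; insurance fraud $24,500.
Stacking rule: use the highest base only. Highest is felony vandalism at $32,600. Combined base = $32,600.
Defendant has an out-of-state residence (+60%): $32,600 × 1.6 = $52,160.
Offense involved a victim aged 65 or older (+25%): $52,160 × 1.25 = $65,200.
Defendant was on pretrial release at the time (+20%): $65,200 × 1.2 = $78,240.
Defendant has an active warrant in another jurisdiction (+40%): $78,240 × 1.4 = $109,536.
Offense was committed for financial gain (+35%): $109,536 × 1.35 = $147,873.60.
$147,873.60 is within the $675,000 maximum.
Rounded to the nearest dollar: $147,874.

$147,874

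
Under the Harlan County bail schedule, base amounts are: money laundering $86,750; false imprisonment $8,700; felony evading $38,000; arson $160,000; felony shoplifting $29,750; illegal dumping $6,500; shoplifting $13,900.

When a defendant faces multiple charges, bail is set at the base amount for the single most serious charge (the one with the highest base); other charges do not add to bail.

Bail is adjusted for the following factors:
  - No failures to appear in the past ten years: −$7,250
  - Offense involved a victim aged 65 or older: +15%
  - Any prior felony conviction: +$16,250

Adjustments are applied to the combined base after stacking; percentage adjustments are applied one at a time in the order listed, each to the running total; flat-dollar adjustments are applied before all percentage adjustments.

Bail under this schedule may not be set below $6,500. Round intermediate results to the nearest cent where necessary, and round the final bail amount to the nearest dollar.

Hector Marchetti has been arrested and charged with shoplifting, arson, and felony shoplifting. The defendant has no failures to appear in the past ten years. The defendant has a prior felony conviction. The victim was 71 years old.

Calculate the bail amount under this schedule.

Base amounts from the schedule: shoplifting $13,900; arson $160,000; felony shoplifting $29,750.
Stacking rule: use the highest base only. Highest is arson at $160,000. Combined base = $160,000.
No failures to appear in the past ten years (−$7,250 flat): $160,000 − $7,250 = $152,750.
Any prior felony conviction (+$16,250 flat): $152,750 + $16,250 = $169,000.
Offense involved a victim aged 65 or older (+15%): $169,000 × 1.15 = $194,350.
$194,350 is at or above the $6,500 minimum.

$194,350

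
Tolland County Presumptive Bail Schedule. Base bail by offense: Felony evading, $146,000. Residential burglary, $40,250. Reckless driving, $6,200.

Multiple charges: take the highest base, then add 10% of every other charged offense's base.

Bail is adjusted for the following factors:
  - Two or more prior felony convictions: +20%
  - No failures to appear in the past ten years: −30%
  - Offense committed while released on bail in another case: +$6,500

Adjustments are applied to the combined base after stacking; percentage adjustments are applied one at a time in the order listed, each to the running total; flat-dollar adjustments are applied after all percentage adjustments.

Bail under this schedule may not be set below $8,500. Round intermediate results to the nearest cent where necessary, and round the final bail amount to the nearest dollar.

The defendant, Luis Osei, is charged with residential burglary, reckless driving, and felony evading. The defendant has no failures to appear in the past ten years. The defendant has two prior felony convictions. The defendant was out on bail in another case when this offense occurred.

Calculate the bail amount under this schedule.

Base amounts from the schedule: residential burglary $40,250; reckless driving $6,200; felony evading $146,000.
Stacking rule: highest base plus 10% of each additional charge. Highest is felony evading at $146,000. Additional: $40,250 × 10% = $4,025; $6,200 × 10% = $620. Combined base = $146,000 + $4,645 = $150,645.
Two or more prior felony convictions (+20%): $150,645 × 1.2 = $180,774.
No failures to appear in the past ten years (−30%): $180,774 × 0.7 = $126,541.80.
Offense committed while released on bail in another case (+$6,500 flat): $126,541.80 + $6,500 = $133,041.80.
$133,041.80 is at or above the $8,500 minimum.
Rounded to the nearest dollar: $133,042.

$133,042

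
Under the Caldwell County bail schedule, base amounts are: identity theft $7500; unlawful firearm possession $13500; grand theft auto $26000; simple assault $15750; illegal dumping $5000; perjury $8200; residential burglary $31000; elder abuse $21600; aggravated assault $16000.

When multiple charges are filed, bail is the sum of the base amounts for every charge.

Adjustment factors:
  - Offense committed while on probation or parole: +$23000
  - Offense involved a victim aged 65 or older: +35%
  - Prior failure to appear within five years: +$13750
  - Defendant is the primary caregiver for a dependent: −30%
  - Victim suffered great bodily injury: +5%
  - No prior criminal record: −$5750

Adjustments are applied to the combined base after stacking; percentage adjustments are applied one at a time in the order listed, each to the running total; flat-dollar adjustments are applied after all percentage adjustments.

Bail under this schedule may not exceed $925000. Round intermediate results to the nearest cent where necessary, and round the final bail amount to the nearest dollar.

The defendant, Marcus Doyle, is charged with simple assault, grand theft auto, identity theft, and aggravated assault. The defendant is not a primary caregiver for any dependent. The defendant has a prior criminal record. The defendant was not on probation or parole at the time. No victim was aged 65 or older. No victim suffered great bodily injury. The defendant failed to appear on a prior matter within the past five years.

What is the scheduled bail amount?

Base amounts from the schedule: simple assault $15750; grand theft auto $26000; identity theft $7500; aggravated assault $16000.
Stacking rule: sum of all bases. $15750 + $26000 + $7500 + $16000 = $65250.
Prior failure to appear within five years (+$13750 flat): $65250 + $13750 = $79000.
$79000 is within the $925000 maximum.

$79000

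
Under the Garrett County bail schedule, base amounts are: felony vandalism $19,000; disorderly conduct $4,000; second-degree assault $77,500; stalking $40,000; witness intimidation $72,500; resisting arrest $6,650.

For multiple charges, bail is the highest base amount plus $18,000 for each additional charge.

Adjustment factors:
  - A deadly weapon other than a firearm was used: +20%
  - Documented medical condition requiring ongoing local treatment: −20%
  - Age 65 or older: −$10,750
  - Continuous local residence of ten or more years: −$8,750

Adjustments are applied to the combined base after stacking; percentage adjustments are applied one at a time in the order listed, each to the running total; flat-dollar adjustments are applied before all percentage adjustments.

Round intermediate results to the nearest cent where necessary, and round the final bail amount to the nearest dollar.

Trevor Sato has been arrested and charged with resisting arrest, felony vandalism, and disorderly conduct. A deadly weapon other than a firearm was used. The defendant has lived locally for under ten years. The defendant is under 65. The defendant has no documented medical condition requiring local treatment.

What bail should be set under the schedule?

$66,000

Base amounts from the schedule: resisting arrest $6,650; felony vandalism $19,000; disorderly conduct $4,000.
Stacking rule: highest base plus $18,000 per additional charge. Highest is felony vandalism at $19,000; 2 additional charges → +$36,000. Combined base = $55,000.
A deadly weapon other than a firearm was used (+20%): $55,000 × 1.2 = $66,000.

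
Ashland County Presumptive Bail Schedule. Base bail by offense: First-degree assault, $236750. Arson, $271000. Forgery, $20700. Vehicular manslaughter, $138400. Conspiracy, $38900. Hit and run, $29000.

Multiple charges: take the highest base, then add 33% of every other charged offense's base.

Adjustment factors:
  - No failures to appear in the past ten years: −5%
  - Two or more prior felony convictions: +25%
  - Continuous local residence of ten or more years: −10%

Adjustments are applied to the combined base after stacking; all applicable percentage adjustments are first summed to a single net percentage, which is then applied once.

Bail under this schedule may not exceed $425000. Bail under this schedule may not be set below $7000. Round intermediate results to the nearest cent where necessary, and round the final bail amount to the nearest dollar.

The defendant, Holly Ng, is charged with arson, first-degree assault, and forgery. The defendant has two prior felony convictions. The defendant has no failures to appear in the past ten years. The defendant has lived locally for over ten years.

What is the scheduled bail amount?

$391554

Base amounts from the schedule: arson $271000; first-degree assault $236750; forgery $20700.
Stacking rule: highest base plus 33% of each additional charge. Highest is arson at $271000. Additional: $236750 × 33% = $78127.50; $20700 × 33% = $6831. Combined base = $271000 + $84958.50 = $355958.50.
Net percentage adjustment: −5% +25% −10% = +10%. $355958.50 × 1.1 = $391554.35.
$391554.35 is within the $425000 maximum.
$391554.35 is at or above the $7000 minimum.
Rounded to the nearest dollar: $391554.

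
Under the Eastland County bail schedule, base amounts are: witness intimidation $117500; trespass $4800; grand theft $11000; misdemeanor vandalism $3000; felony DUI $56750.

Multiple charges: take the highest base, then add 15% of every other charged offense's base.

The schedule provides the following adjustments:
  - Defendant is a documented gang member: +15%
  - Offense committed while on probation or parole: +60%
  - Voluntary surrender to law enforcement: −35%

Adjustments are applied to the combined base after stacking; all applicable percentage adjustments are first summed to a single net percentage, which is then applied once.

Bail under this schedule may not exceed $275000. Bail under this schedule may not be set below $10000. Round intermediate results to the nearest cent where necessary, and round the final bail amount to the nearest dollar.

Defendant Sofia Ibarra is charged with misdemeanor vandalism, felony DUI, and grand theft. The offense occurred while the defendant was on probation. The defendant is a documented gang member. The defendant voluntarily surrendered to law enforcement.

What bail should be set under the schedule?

$82390

Base amounts from the schedule: misdemeanor vandalism $3000; felony DUI $56750; grand theft $11000.
Stacking rule: highest base plus 15% of each additional charge. Highest is felony DUI at $56750. Additional: $3000 × 15% = $450; $11000 × 15% = $1650. Combined base = $56750 + $2100 = $58850.
Net percentage adjustment: +15% +60% −35% = +40%. $58850 × 1.4 = $82390.
$82390 is within the $275000 maximum.
$82390 is at or above the $10000 minimum.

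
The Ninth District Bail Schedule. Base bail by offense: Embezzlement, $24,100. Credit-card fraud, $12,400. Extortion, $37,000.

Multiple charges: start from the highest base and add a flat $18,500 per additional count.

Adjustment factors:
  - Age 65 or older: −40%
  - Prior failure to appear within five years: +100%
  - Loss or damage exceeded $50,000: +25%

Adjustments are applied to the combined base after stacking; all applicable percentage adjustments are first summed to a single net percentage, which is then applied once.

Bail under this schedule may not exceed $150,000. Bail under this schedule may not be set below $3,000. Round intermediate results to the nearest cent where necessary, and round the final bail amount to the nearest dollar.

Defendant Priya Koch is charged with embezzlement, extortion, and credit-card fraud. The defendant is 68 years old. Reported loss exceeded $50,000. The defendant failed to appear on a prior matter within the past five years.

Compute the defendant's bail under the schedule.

Base amounts from the schedule: embezzlement $24,100; extortion $37,000; credit-card fraud $12,400.
Stacking rule: highest base plus $18,500 per additional charge. Highest is extortion at $37,000; 2 additional charges → +$37,000. Combined base = $74,000.
Net percentage adjustment: −40% +100% +25% = +85%. $74,000 × 1.85 = $136,900.
$136,900 is within the $150,000 maximum.
$136,900 is at or above the $3,000 minimum.

$136,900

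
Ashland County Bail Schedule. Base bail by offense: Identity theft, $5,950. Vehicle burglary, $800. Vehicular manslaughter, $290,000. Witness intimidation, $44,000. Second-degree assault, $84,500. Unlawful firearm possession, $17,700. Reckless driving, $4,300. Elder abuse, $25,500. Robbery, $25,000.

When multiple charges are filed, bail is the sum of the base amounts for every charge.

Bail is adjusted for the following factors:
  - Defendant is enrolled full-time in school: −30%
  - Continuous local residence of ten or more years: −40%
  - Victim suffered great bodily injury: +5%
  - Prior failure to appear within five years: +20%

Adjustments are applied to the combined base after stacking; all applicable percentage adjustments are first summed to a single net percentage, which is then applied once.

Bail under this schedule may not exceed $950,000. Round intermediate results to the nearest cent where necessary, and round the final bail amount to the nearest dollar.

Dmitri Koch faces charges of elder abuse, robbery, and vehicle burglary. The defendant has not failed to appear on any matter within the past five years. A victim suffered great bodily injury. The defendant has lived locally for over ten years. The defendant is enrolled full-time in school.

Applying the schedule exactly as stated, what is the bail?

Base amounts from the schedule: elder abuse $25,500; robbery $25,000; vehicle burglary $800.
Stacking rule: sum of all bases. $25,500 + $25,000 + $800 = $51,300.
Net percentage adjustment: −30% −40% +5% = −65%. $51,300 × 0.35 = $17,955.
$17,955 is within the $950,000 maximum.

$17,955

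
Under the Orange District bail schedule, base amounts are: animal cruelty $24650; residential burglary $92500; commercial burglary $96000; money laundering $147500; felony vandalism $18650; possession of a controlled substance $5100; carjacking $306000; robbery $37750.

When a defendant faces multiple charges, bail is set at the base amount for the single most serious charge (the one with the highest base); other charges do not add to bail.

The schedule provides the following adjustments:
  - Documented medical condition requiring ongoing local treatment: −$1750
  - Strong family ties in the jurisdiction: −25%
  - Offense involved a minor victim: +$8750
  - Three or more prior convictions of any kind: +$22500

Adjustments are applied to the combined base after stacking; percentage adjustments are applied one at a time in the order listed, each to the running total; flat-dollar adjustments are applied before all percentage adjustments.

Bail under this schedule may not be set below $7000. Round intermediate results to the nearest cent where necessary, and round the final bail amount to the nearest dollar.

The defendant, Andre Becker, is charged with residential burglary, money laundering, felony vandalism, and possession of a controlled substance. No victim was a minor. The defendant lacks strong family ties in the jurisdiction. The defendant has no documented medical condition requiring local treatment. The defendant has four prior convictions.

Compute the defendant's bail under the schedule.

Base amounts from the schedule: residential burglary $92500; money laundering $147500; felony vandalism $18650; possession of a controlled substance $5100.
Stacking rule: use the highest base only. Highest is money laundering at $147500. Combined base = $147500.
Three or more prior convictions of any kind (+$22500 flat): $147500 + $22500 = $170000.
$170000 is at or above the $7000 minimum.

$170000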